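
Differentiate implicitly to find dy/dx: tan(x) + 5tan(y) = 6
Apply d/dx to both sides, remembering that y depends on x. Each occurrence of y therefore brings in a y' = dy/dx via the chain rule.

With F(x, y) equal to the left-hand side minus the right, differentiate F term by term:
  d/dx[tan(x)] = tan(x)^2 + 1
  d/dx[5tan(y)] = 5·y'(tan(y)^2 + 1)
  d/dx[-6] = 0
Adding these up, d/dx[F] = 0 becomes
  (tan(x)^2 + 1) + (5tan(y)^2 + 5)·y' = 0,
so isolating y',
  dy/dx = -(tan(x)^2 + 1)/(5tan(y)^2 + 5) = -cos(y)^2/(5cos(x)^2)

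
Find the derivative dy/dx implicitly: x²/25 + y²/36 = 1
Take d/dx of both sides. Since y is implicitly a function of x, the chain rule attaches a y' = dy/dx factor whenever we differentiate through y.

Set F(x, y) = (left side) − (right side), so the curve is F = 0. Differentiating each term of F:
  d/dx[x^2/25] = 2x/25
  d/dx[y^2/36] = y·y'/18
  d/dx[-1] = 0

Collecting, the y'-free part is the partial derivative in x and the y' coefficient is the partial derivative in y:
  ∂F/∂x = 2x/25
  ∂F/∂y = y/18

so d/dx[F(x, y(x))] = ∂F/∂x + (∂F/∂y)·y' = 0. Rearranging,
  dy/dx = -(∂F/∂x)/(∂F/∂y) = -(2x/25)/(y/18) = -36x/(25y)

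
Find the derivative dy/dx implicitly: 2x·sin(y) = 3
Take d/dx of both sides. Since y is implicitly a function of x, the chain rule attaches a y' = dy/dx factor whenever we differentiate through y.

Set F(x, y) = (left side) − (right side), so the curve is F = 0. Differentiating each term of F:
  d/dx[2x·sin(y)] = 2x·y'·cos(y) + 2sin(y)
  d/dx[-3] = 0

Collecting, the y'-free part is the partial derivative in x and the y' coefficient is the partial derivative in y:
  ∂F/∂x = 2sin(y)
  ∂F/∂y = 2x·cos(y)

so d/dx[F(x, y(x))] = ∂F/∂x + (∂F/∂y)·y' = 0. Rearranging,
  dy/dx = -(∂F/∂x)/(∂F/∂y) = -(2sin(y))/(2x·cos(y)) = -tan(y)/x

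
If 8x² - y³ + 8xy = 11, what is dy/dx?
Differentiate both sides with respect to x, treating y as y(x). By the chain rule, any term containing y contributes a factor of y' = dy/dx when we differentiate it.

Move every term to one side and write the relation as F(x, y) = 0. Term by term,
  d/dx[8x^2] = 16x
  d/dx[8xy] = 8x·y' + 8y
  d/dx[-y^3] = -3y^2·y'
  d/dx[-11] = 0

The pieces without y' make up ∂F/∂x and the coefficient of y' is ∂F/∂y:
  ∂F/∂x = 16x + 8y,
  ∂F/∂y = 8x - 3y^2.

Since d/dx[F] = ∂F/∂x + (∂F/∂y)·y' = 0, solve for y':
  (∂F/∂y)·y' = -∂F/∂x
  dy/dx = -(∂F/∂x)/(∂F/∂y) = -(16x + 8y)/(8x - 3y^2) = 8(-2x - y)/(8x - 3y^2)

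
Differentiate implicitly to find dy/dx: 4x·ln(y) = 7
Apply d/dx to both sides, remembering that y depends on x. Each occurrence of y therefore brings in a y' = dy/dx via the chain rule.

With F(x, y) equal to the left-hand side minus the right, differentiate F term by term:
  d/dx[4x·ln(y)] = 4x·y'/y + 4ln(y)
  d/dx[-7] = 0
Adding these up, d/dx[F] = 0 becomes
  (4ln(y)) + (4x/y)·y' = 0,
so isolating y',
  dy/dx = -(4ln(y))/(4x/y) = -y·ln(y)/x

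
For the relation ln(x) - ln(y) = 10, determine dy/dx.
Take d/dx of both sides. Since y is implicitly a function of x, the chain rule attaches a y' = dy/dx factor whenever we differentiate through y.

Set F(x, y) = (left side) − (right side), so the curve is F = 0. Differentiating each term of F:
  d/dx[ln(x)] = 1/x
  d/dx[-ln(y)] = -y'/y
  d/dx[-10] = 0

Collecting, the y'-free part is the partial derivative in x and the y' coefficient is the partial derivative in y:
  ∂F/∂x = 1/x
  ∂F/∂y = -1/y

so d/dx[F(x, y(x))] = ∂F/∂x + (∂F/∂y)·y' = 0. Rearranging,
  dy/dx = -(∂F/∂x)/(∂F/∂y) = -(1/x)/(-1/y) = y/x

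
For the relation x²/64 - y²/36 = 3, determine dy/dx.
Take d/dx of both sides. Since y is implicitly a function of x, the chain rule attaches a y' = dy/dx factor whenever we differentiate through y.

Set F(x, y) = (left side) − (right side), so the curve is F = 0. Differentiating each term of F:
  d/dx[x^2/64] = x/32
  d/dx[-y^2/36] = -y·y'/18
  d/dx[-3] = 0

Collecting, the y'-free part is the partial derivative in x and the y' coefficient is the partial derivative in y:
  ∂F/∂x = x/32
  ∂F/∂y = -y/18

so d/dx[F(x, y(x))] = ∂F/∂x + (∂F/∂y)·y' = 0. Rearranging,
  dy/dx = -(∂F/∂x)/(∂F/∂y) = -(x/32)/(-y/18) = 9x/(16y)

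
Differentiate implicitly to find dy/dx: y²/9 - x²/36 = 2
Differentiate both sides with respect to x, treating y as y(x). By the chain rule, any term containing y contributes a factor of y' = dy/dx when we differentiate it.

Move every term to one side and write the relation as F(x, y) = 0. Term by term,
  d/dx[-x^2/36] = -x/18
  d/dx[y^2/9] = 2y·y'/9
  d/dx[-2] = 0

The pieces without y' make up ∂F/∂x and the coefficient of y' is ∂F/∂y:
  ∂F/∂x = -x/18,
  ∂F/∂y = 2y/9.

Since d/dx[F] = ∂F/∂x + (∂F/∂y)·y' = 0, solve for y':
  (∂F/∂y)·y' = -∂F/∂x
  dy/dx = -(∂F/∂x)/(∂F/∂y) = -(-x/18)/(2y/9) = x/(4y)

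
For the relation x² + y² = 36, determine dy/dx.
Differentiate the relation implicitly: treat y = y(x) and apply the chain rule, so every y-derivative picks up a y' = dy/dx factor.

With everything moved to the left-hand side, differentiate term by term:
  d/dx[x^2] = 2x
  d/dx[y^2] = 2y·y'
  d/dx[-36] = 0

Separating the contributions that come from x directly and those that come through y:
  without y':      2x
  multiplying y':  2y

so (2x) + (2y)·y' = 0, and therefore
  dy/dx = -(2x)/(2y) = -x/y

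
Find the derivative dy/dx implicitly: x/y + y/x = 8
Take d/dx of both sides. Since y is implicitly a function of x, the chain rule attaches a y' = dy/dx factor whenever we differentiate through y.

Set F(x, y) = (left side) − (right side), so the curve is F = 0. Differentiating each term of F:
  d/dx[x/y] = -x·y'/y^2 + 1/y
  d/dx[y/x] = y'/x - y/x^2
  d/dx[-8] = 0

Collecting, the y'-free part is the partial derivative in x and the y' coefficient is the partial derivative in y:
  ∂F/∂x = 1/y - y/x^2
  ∂F/∂y = -x/y^2 + 1/x

so d/dx[F(x, y(x))] = ∂F/∂x + (∂F/∂y)·y' = 0. Rearranging,
  dy/dx = -(∂F/∂x)/(∂F/∂y) = -(1/y - y/x^2)/(-x/y^2 + 1/x)
        = -((x - y)(x + y)/(x^2y))/(-(x - y)(x + y)/(xy^2)) = y/x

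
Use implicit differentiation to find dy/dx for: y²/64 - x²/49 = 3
Differentiate both sides with respect to x, treating y as y(x). By the chain rule, any term containing y contributes a factor of y' = dy/dx when we differentiate it.

Move every term to one side and write the relation as F(x, y) = 0. Term by term,
  d/dx[-x^2/49] = -2x/49
  d/dx[y^2/64] = y·y'/32
  d/dx[-3] = 0

The pieces without y' make up ∂F/∂x and the coefficient of y' is ∂F/∂y:
  ∂F/∂x = -2x/49,
  ∂F/∂y = y/32.

Since d/dx[F] = ∂F/∂x + (∂F/∂y)·y' = 0, solve for y':
  (∂F/∂y)·y' = -∂F/∂x
  dy/dx = -(∂F/∂x)/(∂F/∂y) = -(-2x/49)/(y/32) = 64x/(49y)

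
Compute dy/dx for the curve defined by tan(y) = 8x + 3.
Differentiate both sides with respect to x, treating y as y(x). By the chain rule, any term containing y contributes a factor of y' = dy/dx when we differentiate it.

Move every term to one side and write the relation as F(x, y) = 0. Term by term,
  d/dx[-8x] = -8
  d/dx[tan(y)] = y'(tan(y)^2 + 1)
  d/dx[-3] = 0

The pieces without y' make up ∂F/∂x and the coefficient of y' is ∂F/∂y:
  ∂F/∂x = -8,
  ∂F/∂y = tan(y)^2 + 1.

Since d/dx[F] = ∂F/∂x + (∂F/∂y)·y' = 0, solve for y':
  (∂F/∂y)·y' = -∂F/∂x
  dy/dx = -(∂F/∂x)/(∂F/∂y) = -(-8)/(tan(y)^2 + 1) = 8cos(y)^2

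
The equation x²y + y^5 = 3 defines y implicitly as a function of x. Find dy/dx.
Differentiate both sides with respect to x, treating y as y(x). By the chain rule, any term containing y contributes a factor of y' = dy/dx when we differentiate it.

Move every term to one side and write the relation as F(x, y) = 0. Term by term,
  d/dx[x^2y] = x^2·y' + 2xy
  d/dx[y^5] = 5y^4·y'
  d/dx[-3] = 0

The pieces without y' make up ∂F/∂x and the coefficient of y' is ∂F/∂y:
  ∂F/∂x = 2xy,
  ∂F/∂y = x^2 + 5y^4.

Since d/dx[F] = ∂F/∂x + (∂F/∂y)·y' = 0, solve for y':
  (∂F/∂y)·y' = -∂F/∂x
  dy/dx = -(∂F/∂x)/(∂F/∂y) = -(2xy)/(x^2 + 5y^4) = -2xy/(x^2 + 5y^4)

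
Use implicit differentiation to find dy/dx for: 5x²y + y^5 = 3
Differentiate both sides with respect to x, treating y as y(x). By the chain rule, any term containing y contributes a factor of y' = dy/dx when we differentiate it.

Move every term to one side and write the relation as F(x, y) = 0. Term by term,
  d/dx[5x^2y] = 5x^2·y' + 10xy
  d/dx[y^5] = 5y^4·y'
  d/dx[-3] = 0

The pieces without y' make up ∂F/∂x and the coefficient of y' is ∂F/∂y:
  ∂F/∂x = 10xy,
  ∂F/∂y = 5x^2 + 5y^4.

Since d/dx[F] = ∂F/∂x + (∂F/∂y)·y' = 0, solve for y':
  (∂F/∂y)·y' = -∂F/∂x
  dy/dx = -(∂F/∂x)/(∂F/∂y) = -(10xy)/(5x^2 + 5y^4) = -2xy/(x^2 + y^4)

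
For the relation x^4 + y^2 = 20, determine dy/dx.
Differentiate the relation implicitly: treat y = y(x) and apply the chain rule, so every y-derivative picks up a y' = dy/dx factor.

With everything moved to the left-hand side, differentiate term by term:
  d/dx[x^4] = 4x^3
  d/dx[y^2] = 2y·y'
  d/dx[-20] = 0

Separating the contributions that come from x directly and those that come through y:
  without y':      4x^3
  multiplying y':  2y

so (4x^3) + (2y)·y' = 0, and therefore
  dy/dx = -(4x^3)/(2y) = -2x^3/y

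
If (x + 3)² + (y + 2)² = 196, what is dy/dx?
Differentiate the relation implicitly: treat y = y(x) and apply the chain rule, so every y-derivative picks up a y' = dy/dx factor.

With everything moved to the left-hand side, differentiate term by term:
  d/dx[(x + 3)^2] = 2x + 6
  d/dx[(y + 2)^2] = 2·y'(y + 2)
  d/dx[-196] = 0

Separating the contributions that come from x directly and those that come through y:
  without y':      2x + 6
  multiplying y':  2y + 4

so (2x + 6) + (2y + 4)·y' = 0, and therefore
  dy/dx = -(2x + 6)/(2y + 4) = (-x - 3)/(y + 2)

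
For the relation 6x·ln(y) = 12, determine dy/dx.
Differentiate both sides with respect to x, treating y as y(x). By the chain rule, any term containing y contributes a factor of y' = dy/dx when we differentiate it.

Move every term to one side and write the relation as F(x, y) = 0. Term by term,
  d/dx[6x·ln(y)] = 6x·y'/y + 6ln(y)
  d/dx[-12] = 0

The pieces without y' make up ∂F/∂x and the coefficient of y' is ∂F/∂y:
  ∂F/∂x = 6ln(y),
  ∂F/∂y = 6x/y.

Since d/dx[F] = ∂F/∂x + (∂F/∂y)·y' = 0, solve for y':
  (∂F/∂y)·y' = -∂F/∂x
  dy/dx = -(∂F/∂x)/(∂F/∂y) = -(6ln(y))/(6x/y) = -y·ln(y)/x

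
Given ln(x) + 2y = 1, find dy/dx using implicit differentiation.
Differentiate the relation implicitly: treat y = y(x) and apply the chain rule, so every y-derivative picks up a y' = dy/dx factor.

With everything moved to the left-hand side, differentiate term by term:
  d/dx[2y] = 2·y'
  d/dx[ln(x)] = 1/x
  d/dx[-1] = 0

Separating the contributions that come from x directly and those that come through y:
  without y':      1/x
  multiplying y':  2

so (1/x) + (2)·y' = 0, and therefore
  dy/dx = -(1/x)/(2) = -1/(2x)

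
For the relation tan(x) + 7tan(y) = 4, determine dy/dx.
Differentiate both sides with respect to x, treating y as y(x). By the chain rule, any term containing y contributes a factor of y' = dy/dx when we differentiate it.

Move every term to one side and write the relation as F(x, y) = 0. Term by term,
  d/dx[tan(x)] = tan(x)^2 + 1
  d/dx[7tan(y)] = 7·y'(tan(y)^2 + 1)
  d/dx[-4] = 0

The pieces without y' make up ∂F/∂x and the coefficient of y' is ∂F/∂y:
  ∂F/∂x = tan(x)^2 + 1,
  ∂F/∂y = 7tan(y)^2 + 7.

Since d/dx[F] = ∂F/∂x + (∂F/∂y)·y' = 0, solve for y':
  (∂F/∂y)·y' = -∂F/∂x
  dy/dx = -(∂F/∂x)/(∂F/∂y) = -(tan(x)^2 + 1)/(7tan(y)^2 + 7) = -cos(y)^2/(7cos(x)^2)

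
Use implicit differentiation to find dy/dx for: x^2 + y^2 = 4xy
Differentiate the relation implicitly: treat y = y(x) and apply the chain rule, so every y-derivative picks up a y' = dy/dx factor.

With everything moved to the left-hand side, differentiate term by term:
  d/dx[x^2] = 2x
  d/dx[-4xy] = -4x·y' - 4y
  d/dx[y^2] = 2y·y'

Separating the contributions that come from x directly and those that come through y:
  without y':      2x - 4y
  multiplying y':  -4x + 2y

so (2x - 4y) + (-4x + 2y)·y' = 0, and therefore
  dy/dx = -(2x - 4y)/(-4x + 2y) = (x - 2y)/(2x - y)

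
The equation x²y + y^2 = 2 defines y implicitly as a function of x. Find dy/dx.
Differentiate the relation implicitly: treat y = y(x) and apply the chain rule, so every y-derivative picks up a y' = dy/dx factor.

With everything moved to the left-hand side, differentiate term by term:
  d/dx[x^2y] = x^2·y' + 2xy
  d/dx[y^2] = 2y·y'
  d/dx[-2] = 0

Separating the contributions that come from x directly and those that come through y:
  without y':      2xy
  multiplying y':  x^2 + 2y

so (2xy) + (x^2 + 2y)·y' = 0, and therefore
  dy/dx = -(2xy)/(x^2 + 2y) = -2xy/(x^2 + 2y)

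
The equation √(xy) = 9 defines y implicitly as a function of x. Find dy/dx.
Differentiate both sides with respect to x, treating y as y(x). By the chain rule, any term containing y contributes a factor of y' = dy/dx when we differentiate it.

Move every term to one side and write the relation as F(x, y) = 0. Term by term,
  d/dx[√(xy)] = √(xy)(x·y'/2 + y/2)/(xy)
  d/dx[-9] = 0

The pieces without y' make up ∂F/∂x and the coefficient of y' is ∂F/∂y:
  ∂F/∂x = √(xy)/(2x),
  ∂F/∂y = √(xy)/(2y).

Since d/dx[F] = ∂F/∂x + (∂F/∂y)·y' = 0, solve for y':
  (∂F/∂y)·y' = -∂F/∂x
  dy/dx = -(∂F/∂x)/(∂F/∂y) = -(√(xy)/(2x))/(√(xy)/(2y)) = -y/x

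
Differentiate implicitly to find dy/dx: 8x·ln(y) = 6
Apply d/dx to both sides, remembering that y depends on x. Each occurrence of y therefore brings in a y' = dy/dx via the chain rule.

With F(x, y) equal to the left-hand side minus the right, differentiate F term by term:
  d/dx[8x·ln(y)] = 8x·y'/y + 8ln(y)
  d/dx[-6] = 0
Adding these up, d/dx[F] = 0 becomes
  (8ln(y)) + (8x/y)·y' = 0,
so isolating y',
  dy/dx = -(8ln(y))/(8x/y) = -y·ln(y)/x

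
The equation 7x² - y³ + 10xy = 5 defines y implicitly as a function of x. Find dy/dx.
Apply d/dx to both sides, remembering that y depends on x. Each occurrence of y therefore brings in a y' = dy/dx via the chain rule.

With F(x, y) equal to the left-hand side minus the right, differentiate F term by term:
  d/dx[7x^2] = 14x
  d/dx[10xy] = 10x·y' + 10y
  d/dx[-y^3] = -3y^2·y'
  d/dx[-5] = 0
Adding these up, d/dx[F] = 0 becomes
  (14x + 10y) + (10x - 3y^2)·y' = 0,
so isolating y',
  dy/dx = -(14x + 10y)/(10x - 3y^2) = 2(-7x - 5y)/(10x - 3y^2)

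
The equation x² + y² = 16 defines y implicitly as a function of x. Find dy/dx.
Apply d/dx to both sides, remembering that y depends on x. Each occurrence of y therefore brings in a y' = dy/dx via the chain rule.

With F(x, y) equal to the left-hand side minus the right, differentiate F term by term:
  d/dx[x^2] = 2x
  d/dx[y^2] = 2y·y'
  d/dx[-16] = 0
Adding these up, d/dx[F] = 0 becomes
  (2x) + (2y)·y' = 0,
so isolating y',
  dy/dx = -(2x)/(2y) = -x/y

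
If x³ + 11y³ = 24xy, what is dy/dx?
Take d/dx of both sides. Since y is implicitly a function of x, the chain rule attaches a y' = dy/dx factor whenever we differentiate through y.

Set F(x, y) = (left side) − (right side), so the curve is F = 0. Differentiating each term of F:
  d/dx[x^3] = 3x^2
  d/dx[-24xy] = -24x·y' - 24y
  d/dx[11y^3] = 33y^2·y'

Collecting, the y'-free part is the partial derivative in x and the y' coefficient is the partial derivative in y:
  ∂F/∂x = 3x^2 - 24y
  ∂F/∂y = -24x + 33y^2

so d/dx[F(x, y(x))] = ∂F/∂x + (∂F/∂y)·y' = 0. Rearranging,
  dy/dx = -(∂F/∂x)/(∂F/∂y) = -(3x^2 - 24y)/(-24x + 33y^2) = (x^2 - 8y)/(8x - 11y^2)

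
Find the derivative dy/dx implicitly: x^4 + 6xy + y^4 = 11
Differentiate the relation implicitly: treat y = y(x) and apply the chain rule, so every y-derivative picks up a y' = dy/dx factor.

With everything moved to the left-hand side, differentiate term by term:
  d/dx[x^4] = 4x^3
  d/dx[6xy] = 6x·y' + 6y
  d/dx[y^4] = 4y^3·y'
  d/dx[-11] = 0

Separating the contributions that come from x directly and those that come through y:
  without y':      4x^3 + 6y
  multiplying y':  6x + 4y^3

so (4x^3 + 6y) + (6x + 4y^3)·y' = 0, and therefore
  dy/dx = -(4x^3 + 6y)/(6x + 4y^3) = (-2x^3 - 3y)/(3x + 2y^3)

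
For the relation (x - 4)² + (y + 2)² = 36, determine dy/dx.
Apply d/dx to both sides, remembering that y depends on x. Each occurrence of y therefore brings in a y' = dy/dx via the chain rule.

With F(x, y) equal to the left-hand side minus the right, differentiate F term by term:
  d/dx[(x - 4)^2] = 2x - 8
  d/dx[(y + 2)^2] = 2·y'(y + 2)
  d/dx[-36] = 0
Adding these up, d/dx[F] = 0 becomes
  (2x - 8) + (2y + 4)·y' = 0,
so isolating y',
  dy/dx = -(2x - 8)/(2y + 4) = (4 - x)/(y + 2)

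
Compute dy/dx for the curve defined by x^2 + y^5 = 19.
Differentiate both sides with respect to x, treating y as y(x). By the chain rule, any term containing y contributes a factor of y' = dy/dx when we differentiate it.

Move every term to one side and write the relation as F(x, y) = 0. Term by term,
  d/dx[x^2] = 2x
  d/dx[y^5] = 5y^4·y'
  d/dx[-19] = 0

The pieces without y' make up ∂F/∂x and the coefficient of y' is ∂F/∂y:
  ∂F/∂x = 2x,
  ∂F/∂y = 5y^4.

Since d/dx[F] = ∂F/∂x + (∂F/∂y)·y' = 0, solve for y':
  (∂F/∂y)·y' = -∂F/∂x
  dy/dx = -(∂F/∂x)/(∂F/∂y) = -(2x)/(5y^4) = -2x/(5y^4)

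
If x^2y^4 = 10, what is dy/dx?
Differentiate both sides with respect to x, treating y as y(x). By the chain rule, any term containing y contributes a factor of y' = dy/dx when we differentiate it.

Move every term to one side and write the relation as F(x, y) = 0. Term by term,
  d/dx[x^2y^4] = 4x^2y^3·y' + 2xy^4
  d/dx[-10] = 0

The pieces without y' make up ∂F/∂x and the coefficient of y' is ∂F/∂y:
  ∂F/∂x = 2xy^4,
  ∂F/∂y = 4x^2y^3.

Since d/dx[F] = ∂F/∂x + (∂F/∂y)·y' = 0, solve for y':
  (∂F/∂y)·y' = -∂F/∂x
  dy/dx = -(∂F/∂x)/(∂F/∂y) = -(2xy^4)/(4x^2y^3) = -y/(2x)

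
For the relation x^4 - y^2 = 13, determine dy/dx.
Differentiate the relation implicitly: treat y = y(x) and apply the chain rule, so every y-derivative picks up a y' = dy/dx factor.

With everything moved to the left-hand side, differentiate term by term:
  d/dx[x^4] = 4x^3
  d/dx[-y^2] = -2y·y'
  d/dx[-13] = 0

Separating the contributions that come from x directly and those that come through y:
  without y':      4x^3
  multiplying y':  -2y

so (4x^3) + (-2y)·y' = 0, and therefore
  dy/dx = -(4x^3)/(-2y) = 2x^3/y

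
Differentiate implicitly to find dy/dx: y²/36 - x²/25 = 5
Differentiate the relation implicitly: treat y = y(x) and apply the chain rule, so every y-derivative picks up a y' = dy/dx factor.

With everything moved to the left-hand side, differentiate term by term:
  d/dx[-x^2/25] = -2x/25
  d/dx[y^2/36] = y·y'/18
  d/dx[-5] = 0

Separating the contributions that come from x directly and those that come through y:
  without y':      -2x/25
  multiplying y':  y/18

so (-2x/25) + (y/18)·y' = 0, and therefore
  dy/dx = -(-2x/25)/(y/18) = 36x/(25y)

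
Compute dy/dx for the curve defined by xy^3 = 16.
Differentiate both sides with respect to x, treating y as y(x). By the chain rule, any term containing y contributes a factor of y' = dy/dx when we differentiate it.

Move every term to one side and write the relation as F(x, y) = 0. Term by term,
  d/dx[xy^3] = 3xy^2·y' + y^3
  d/dx[-16] = 0

The pieces without y' make up ∂F/∂x and the coefficient of y' is ∂F/∂y:
  ∂F/∂x = y^3,
  ∂F/∂y = 3xy^2.

Since d/dx[F] = ∂F/∂x + (∂F/∂y)·y' = 0, solve for y':
  (∂F/∂y)·y' = -∂F/∂x
  dy/dx = -(∂F/∂x)/(∂F/∂y) = -(y^3)/(3xy^2) = -y/(3x)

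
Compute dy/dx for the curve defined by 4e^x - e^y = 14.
Apply d/dx to both sides, remembering that y depends on x. Each occurrence of y therefore brings in a y' = dy/dx via the chain rule.

With F(x, y) equal to the left-hand side minus the right, differentiate F term by term:
  d/dx[4e^(x)] = 4e^(x)
  d/dx[-e^(y)] = -y'·e^(y)
  d/dx[-14] = 0
Adding these up, d/dx[F] = 0 becomes
  (4e^(x)) + (-e^(y))·y' = 0,
so isolating y',
  dy/dx = -(4e^(x))/(-e^(y)) = 4e^(x - y)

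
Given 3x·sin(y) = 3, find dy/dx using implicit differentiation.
Differentiate the relation implicitly: treat y = y(x) and apply the chain rule, so every y-derivative picks up a y' = dy/dx factor.

With everything moved to the left-hand side, differentiate term by term:
  d/dx[3x·sin(y)] = 3x·y'·cos(y) + 3sin(y)
  d/dx[-3] = 0

Separating the contributions that come from x directly and those that come through y:
  without y':      3sin(y)
  multiplying y':  3x·cos(y)

so (3sin(y)) + (3x·cos(y))·y' = 0, and therefore
  dy/dx = -(3sin(y))/(3x·cos(y)) = -tan(y)/x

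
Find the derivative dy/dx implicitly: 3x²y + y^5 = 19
Apply d/dx to both sides, remembering that y depends on x. Each occurrence of y therefore brings in a y' = dy/dx via the chain rule.

With F(x, y) equal to the left-hand side minus the right, differentiate F term by term:
  d/dx[3x^2y] = 3x^2·y' + 6xy
  d/dx[y^5] = 5y^4·y'
  d/dx[-19] = 0
Adding these up, d/dx[F] = 0 becomes
  (6xy) + (3x^2 + 5y^4)·y' = 0,
so isolating y',
  dy/dx = -(6xy)/(3x^2 + 5y^4) = -6xy/(3x^2 + 5y^4)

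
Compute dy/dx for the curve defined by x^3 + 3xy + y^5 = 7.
Apply d/dx to both sides, remembering that y depends on x. Each occurrence of y therefore brings in a y' = dy/dx via the chain rule.

With F(x, y) equal to the left-hand side minus the right, differentiate F term by term:
  d/dx[x^3] = 3x^2
  d/dx[3xy] = 3x·y' + 3y
  d/dx[y^5] = 5y^4·y'
  d/dx[-7] = 0
Adding these up, d/dx[F] = 0 becomes
  (3x^2 + 3y) + (3x + 5y^4)·y' = 0,
so isolating y',
  dy/dx = -(3x^2 + 3y)/(3x + 5y^4) = 3(-x^2 - y)/(3x + 5y^4)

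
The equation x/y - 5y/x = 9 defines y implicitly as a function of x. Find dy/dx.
Take d/dx of both sides. Since y is implicitly a function of x, the chain rule attaches a y' = dy/dx factor whenever we differentiate through y.

Set F(x, y) = (left side) − (right side), so the curve is F = 0. Differentiating each term of F:
  d/dx[x/y] = -x·y'/y^2 + 1/y
  d/dx[-5y/x] = -5·y'/x + 5y/x^2
  d/dx[-9] = 0

Collecting, the y'-free part is the partial derivative in x and the y' coefficient is the partial derivative in y:
  ∂F/∂x = 1/y + 5y/x^2
  ∂F/∂y = -x/y^2 - 5/x

so d/dx[F(x, y(x))] = ∂F/∂x + (∂F/∂y)·y' = 0. Rearranging,
  dy/dx = -(∂F/∂x)/(∂F/∂y) = -(1/y + 5y/x^2)/(-x/y^2 - 5/x)
        = -((x^2 + 5y^2)/(x^2y))/(-(x^2 + 5y^2)/(xy^2)) = y/x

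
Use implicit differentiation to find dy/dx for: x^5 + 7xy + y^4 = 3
Differentiate the relation implicitly: treat y = y(x) and apply the chain rule, so every y-derivative picks up a y' = dy/dx factor.

With everything moved to the left-hand side, differentiate term by term:
  d/dx[x^5] = 5x^4
  d/dx[7xy] = 7x·y' + 7y
  d/dx[y^4] = 4y^3·y'
  d/dx[-3] = 0

Separating the contributions that come from x directly and those that come through y:
  without y':      5x^4 + 7y
  multiplying y':  7x + 4y^3

so (5x^4 + 7y) + (7x + 4y^3)·y' = 0, and therefore
  dy/dx = -(5x^4 + 7y)/(7x + 4y^3) = (-5x^4 - 7y)/(7x + 4y^3)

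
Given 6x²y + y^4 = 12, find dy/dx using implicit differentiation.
Differentiate both sides with respect to x, treating y as y(x). By the chain rule, any term containing y contributes a factor of y' = dy/dx when we differentiate it.

Move every term to one side and write the relation as F(x, y) = 0. Term by term,
  d/dx[6x^2y] = 6x^2·y' + 12xy
  d/dx[y^4] = 4y^3·y'
  d/dx[-12] = 0

The pieces without y' make up ∂F/∂x and the coefficient of y' is ∂F/∂y:
  ∂F/∂x = 12xy,
  ∂F/∂y = 6x^2 + 4y^3.

Since d/dx[F] = ∂F/∂x + (∂F/∂y)·y' = 0, solve for y':
  (∂F/∂y)·y' = -∂F/∂x
  dy/dx = -(∂F/∂x)/(∂F/∂y) = -(12xy)/(6x^2 + 4y^3) = -6xy/(3x^2 + 2y^3)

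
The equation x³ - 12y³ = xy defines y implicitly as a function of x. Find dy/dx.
Apply d/dx to both sides, remembering that y depends on x. Each occurrence of y therefore brings in a y' = dy/dx via the chain rule.

With F(x, y) equal to the left-hand side minus the right, differentiate F term by term:
  d/dx[x^3] = 3x^2
  d/dx[-xy] = -x·y' - y
  d/dx[-12y^3] = -36y^2·y'
Adding these up, d/dx[F] = 0 becomes
  (3x^2 - y) + (-x - 36y^2)·y' = 0,
so isolating y',
  dy/dx = -(3x^2 - y)/(-x - 36y^2) = (3x^2 - y)/(x + 36y^2)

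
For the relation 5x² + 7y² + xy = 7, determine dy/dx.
Take d/dx of both sides. Since y is implicitly a function of x, the chain rule attaches a y' = dy/dx factor whenever we differentiate through y.

Set F(x, y) = (left side) − (right side), so the curve is F = 0. Differentiating each term of F:
  d/dx[5x^2] = 10x
  d/dx[xy] = x·y' + y
  d/dx[7y^2] = 14y·y'
  d/dx[-7] = 0

Collecting, the y'-free part is the partial derivative in x and the y' coefficient is the partial derivative in y:
  ∂F/∂x = 10x + y
  ∂F/∂y = x + 14y

so d/dx[F(x, y(x))] = ∂F/∂x + (∂F/∂y)·y' = 0. Rearranging,
  dy/dx = -(∂F/∂x)/(∂F/∂y) = -(10x + y)/(x + 14y) = (-10x - y)/(x + 14y)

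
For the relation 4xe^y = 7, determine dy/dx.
Differentiate both sides with respect to x, treating y as y(x). By the chain rule, any term containing y contributes a factor of y' = dy/dx when we differentiate it.

Move every term to one side and write the relation as F(x, y) = 0. Term by term,
  d/dx[4x·e^(y)] = 4x·y'·e^(y) + 4e^(y)
  d/dx[-7] = 0

The pieces without y' make up ∂F/∂x and the coefficient of y' is ∂F/∂y:
  ∂F/∂x = 4e^(y),
  ∂F/∂y = 4x·e^(y).

Since d/dx[F] = ∂F/∂x + (∂F/∂y)·y' = 0, solve for y':
  (∂F/∂y)·y' = -∂F/∂x
  dy/dx = -(∂F/∂x)/(∂F/∂y) = -(4e^(y))/(4x·e^(y)) = -1/x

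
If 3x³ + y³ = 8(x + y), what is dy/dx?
Take d/dx of both sides. Since y is implicitly a function of x, the chain rule attaches a y' = dy/dx factor whenever we differentiate through y.

Set F(x, y) = (left side) − (right side), so the curve is F = 0. Differentiating each term of F:
  d/dx[3x^3] = 9x^2
  d/dx[-8x] = -8
  d/dx[y^3] = 3y^2·y'
  d/dx[-8y] = -8·y'

Collecting, the y'-free part is the partial derivative in x and the y' coefficient is the partial derivative in y:
  ∂F/∂x = 9x^2 - 8
  ∂F/∂y = 3y^2 - 8

so d/dx[F(x, y(x))] = ∂F/∂x + (∂F/∂y)·y' = 0. Rearranging,
  dy/dx = -(∂F/∂x)/(∂F/∂y) = -(9x^2 - 8)/(3y^2 - 8) = (8 - 9x^2)/(3y^2 - 8)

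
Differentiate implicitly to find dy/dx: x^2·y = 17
Apply d/dx to both sides, remembering that y depends on x. Each occurrence of y therefore brings in a y' = dy/dx via the chain rule.

With F(x, y) equal to the left-hand side minus the right, differentiate F term by term:
  d/dx[x^2y] = x^2·y' + 2xy
  d/dx[-17] = 0
Adding these up, d/dx[F] = 0 becomes
  (2xy) + (x^2)·y' = 0,
so isolating y',
  dy/dx = -(2xy)/(x^2) = -2y/x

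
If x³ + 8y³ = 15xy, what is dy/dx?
Apply d/dx to both sides, remembering that y depends on x. Each occurrence of y therefore brings in a y' = dy/dx via the chain rule.

With F(x, y) equal to the left-hand side minus the right, differentiate F term by term:
  d/dx[x^3] = 3x^2
  d/dx[-15xy] = -15x·y' - 15y
  d/dx[8y^3] = 24y^2·y'
Adding these up, d/dx[F] = 0 becomes
  (3x^2 - 15y) + (-15x + 24y^2)·y' = 0,
so isolating y',
  dy/dx = -(3x^2 - 15y)/(-15x + 24y^2) = (x^2 - 5y)/(5x - 8y^2)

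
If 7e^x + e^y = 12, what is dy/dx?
Apply d/dx to both sides, remembering that y depends on x. Each occurrence of y therefore brings in a y' = dy/dx via the chain rule.

With F(x, y) equal to the left-hand side minus the right, differentiate F term by term:
  d/dx[7e^(x)] = 7e^(x)
  d/dx[e^(y)] = y'·e^(y)
  d/dx[-12] = 0
Adding these up, d/dx[F] = 0 becomes
  (7e^(x)) + (e^(y))·y' = 0,
so isolating y',
  dy/dx = -(7e^(x))/(e^(y)) = -7e^(x - y)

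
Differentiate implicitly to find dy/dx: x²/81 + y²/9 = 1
Differentiate both sides with respect to x, treating y as y(x). By the chain rule, any term containing y contributes a factor of y' = dy/dx when we differentiate it.

Move every term to one side and write the relation as F(x, y) = 0. Term by term,
  d/dx[x^2/81] = 2x/81
  d/dx[y^2/9] = 2y·y'/9
  d/dx[-1] = 0

The pieces without y' make up ∂F/∂x and the coefficient of y' is ∂F/∂y:
  ∂F/∂x = 2x/81,
  ∂F/∂y = 2y/9.

Since d/dx[F] = ∂F/∂x + (∂F/∂y)·y' = 0, solve for y':
  (∂F/∂y)·y' = -∂F/∂x
  dy/dx = -(∂F/∂x)/(∂F/∂y) = -(2x/81)/(2y/9) = -x/(9y)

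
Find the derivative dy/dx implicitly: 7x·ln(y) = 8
Take d/dx of both sides. Since y is implicitly a function of x, the chain rule attaches a y' = dy/dx factor whenever we differentiate through y.

Set F(x, y) = (left side) − (right side), so the curve is F = 0. Differentiating each term of F:
  d/dx[7x·ln(y)] = 7x·y'/y + 7ln(y)
  d/dx[-8] = 0

Collecting, the y'-free part is the partial derivative in x and the y' coefficient is the partial derivative in y:
  ∂F/∂x = 7ln(y)
  ∂F/∂y = 7x/y

so d/dx[F(x, y(x))] = ∂F/∂x + (∂F/∂y)·y' = 0. Rearranging,
  dy/dx = -(∂F/∂x)/(∂F/∂y) = -(7ln(y))/(7x/y) = -y·ln(y)/x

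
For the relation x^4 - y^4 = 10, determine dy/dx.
Differentiate both sides with respect to x, treating y as y(x). By the chain rule, any term containing y contributes a factor of y' = dy/dx when we differentiate it.

Move every term to one side and write the relation as F(x, y) = 0. Term by term,
  d/dx[x^4] = 4x^3
  d/dx[-y^4] = -4y^3·y'
  d/dx[-10] = 0

The pieces without y' make up ∂F/∂x and the coefficient of y' is ∂F/∂y:
  ∂F/∂x = 4x^3,
  ∂F/∂y = -4y^3.

Since d/dx[F] = ∂F/∂x + (∂F/∂y)·y' = 0, solve for y':
  (∂F/∂y)·y' = -∂F/∂x
  dy/dx = -(∂F/∂x)/(∂F/∂y) = -(4x^3)/(-4y^3) = x^3/y^3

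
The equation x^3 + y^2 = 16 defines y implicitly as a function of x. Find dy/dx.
Apply d/dx to both sides, remembering that y depends on x. Each occurrence of y therefore brings in a y' = dy/dx via the chain rule.

With F(x, y) equal to the left-hand side minus the right, differentiate F term by term:
  d/dx[x^3] = 3x^2
  d/dx[y^2] = 2y·y'
  d/dx[-16] = 0
Adding these up, d/dx[F] = 0 becomes
  (3x^2) + (2y)·y' = 0,
so isolating y',
  dy/dx = -(3x^2)/(2y) = -3x^2/(2y)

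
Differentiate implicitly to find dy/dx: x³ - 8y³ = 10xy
Differentiate the relation implicitly: treat y = y(x) and apply the chain rule, so every y-derivative picks up a y' = dy/dx factor.

With everything moved to the left-hand side, differentiate term by term:
  d/dx[x^3] = 3x^2
  d/dx[-10xy] = -10x·y' - 10y
  d/dx[-8y^3] = -24y^2·y'

Separating the contributions that come from x directly and those that come through y:
  without y':      3x^2 - 10y
  multiplying y':  -10x - 24y^2

so (3x^2 - 10y) + (-10x - 24y^2)·y' = 0, and therefore
  dy/dx = -(3x^2 - 10y)/(-10x - 24y^2) = (3x^2 - 10y)/(2(5x + 12y^2))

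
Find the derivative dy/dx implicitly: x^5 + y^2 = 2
Differentiate the relation implicitly: treat y = y(x) and apply the chain rule, so every y-derivative picks up a y' = dy/dx factor.

With everything moved to the left-hand side, differentiate term by term:
  d/dx[x^5] = 5x^4
  d/dx[y^2] = 2y·y'
  d/dx[-2] = 0

Separating the contributions that come from x directly and those that come through y:
  without y':      5x^4
  multiplying y':  2y

so (5x^4) + (2y)·y' = 0, and therefore
  dy/dx = -(5x^4)/(2y) = -5x^4/(2y)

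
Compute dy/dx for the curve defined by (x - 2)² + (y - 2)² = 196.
Differentiate both sides with respect to x, treating y as y(x). By the chain rule, any term containing y contributes a factor of y' = dy/dx when we differentiate it.

Move every term to one side and write the relation as F(x, y) = 0. Term by term,
  d/dx[(x - 2)^2] = 2x - 4
  d/dx[(y - 2)^2] = 2·y'(y - 2)
  d/dx[-196] = 0

The pieces without y' make up ∂F/∂x and the coefficient of y' is ∂F/∂y:
  ∂F/∂x = 2x - 4,
  ∂F/∂y = 2y - 4.

Since d/dx[F] = ∂F/∂x + (∂F/∂y)·y' = 0, solve for y':
  (∂F/∂y)·y' = -∂F/∂x
  dy/dx = -(∂F/∂x)/(∂F/∂y) = -(2x - 4)/(2y - 4) = (2 - x)/(y - 2)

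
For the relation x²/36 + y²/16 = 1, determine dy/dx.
Take d/dx of both sides. Since y is implicitly a function of x, the chain rule attaches a y' = dy/dx factor whenever we differentiate through y.

Set F(x, y) = (left side) − (right side), so the curve is F = 0. Differentiating each term of F:
  d/dx[x^2/36] = x/18
  d/dx[y^2/16] = y·y'/8
  d/dx[-1] = 0

Collecting, the y'-free part is the partial derivative in x and the y' coefficient is the partial derivative in y:
  ∂F/∂x = x/18
  ∂F/∂y = y/8

so d/dx[F(x, y(x))] = ∂F/∂x + (∂F/∂y)·y' = 0. Rearranging,
  dy/dx = -(∂F/∂x)/(∂F/∂y) = -(x/18)/(y/8) = -4x/(9y)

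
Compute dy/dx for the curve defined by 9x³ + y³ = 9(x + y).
Take d/dx of both sides. Since y is implicitly a function of x, the chain rule attaches a y' = dy/dx factor whenever we differentiate through y.

Set F(x, y) = (left side) − (right side), so the curve is F = 0. Differentiating each term of F:
  d/dx[9x^3] = 27x^2
  d/dx[-9x] = -9
  d/dx[y^3] = 3y^2·y'
  d/dx[-9y] = -9·y'

Collecting, the y'-free part is the partial derivative in x and the y' coefficient is the partial derivative in y:
  ∂F/∂x = 27x^2 - 9
  ∂F/∂y = 3y^2 - 9

so d/dx[F(x, y(x))] = ∂F/∂x + (∂F/∂y)·y' = 0. Rearranging,
  dy/dx = -(∂F/∂x)/(∂F/∂y) = -(27x^2 - 9)/(3y^2 - 9) = 3(1 - 3x^2)/(y^2 - 3)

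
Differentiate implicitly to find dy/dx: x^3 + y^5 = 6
Take d/dx of both sides. Since y is implicitly a function of x, the chain rule attaches a y' = dy/dx factor whenever we differentiate through y.

Set F(x, y) = (left side) − (right side), so the curve is F = 0. Differentiating each term of F:
  d/dx[x^3] = 3x^2
  d/dx[y^5] = 5y^4·y'
  d/dx[-6] = 0

Collecting, the y'-free part is the partial derivative in x and the y' coefficient is the partial derivative in y:
  ∂F/∂x = 3x^2
  ∂F/∂y = 5y^4

so d/dx[F(x, y(x))] = ∂F/∂x + (∂F/∂y)·y' = 0. Rearranging,
  dy/dx = -(∂F/∂x)/(∂F/∂y) = -(3x^2)/(5y^4) = -3x^2/(5y^4)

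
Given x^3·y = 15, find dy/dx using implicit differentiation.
Differentiate the relation implicitly: treat y = y(x) and apply the chain rule, so every y-derivative picks up a y' = dy/dx factor.

With everything moved to the left-hand side, differentiate term by term:
  d/dx[x^3y] = x^3·y' + 3x^2y
  d/dx[-15] = 0

Separating the contributions that come from x directly and those that come through y:
  without y':      3x^2y
  multiplying y':  x^3

so (3x^2y) + (x^3)·y' = 0, and therefore
  dy/dx = -(3x^2y)/(x^3) = -3y/x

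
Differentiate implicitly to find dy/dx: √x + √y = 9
Differentiate both sides with respect to x, treating y as y(x). By the chain rule, any term containing y contributes a factor of y' = dy/dx when we differentiate it.

Move every term to one side and write the relation as F(x, y) = 0. Term by term,
  d/dx[√(x)] = 1/(2√(x))
  d/dx[√(y)] = y'/(2√(y))
  d/dx[-9] = 0

The pieces without y' make up ∂F/∂x and the coefficient of y' is ∂F/∂y:
  ∂F/∂x = 1/(2√(x)),
  ∂F/∂y = 1/(2√(y)).

Since d/dx[F] = ∂F/∂x + (∂F/∂y)·y' = 0, solve for y':
  (∂F/∂y)·y' = -∂F/∂x
  dy/dx = -(∂F/∂x)/(∂F/∂y) = -(1/(2√(x)))/(1/(2√(y))) = -√(y)/√(x)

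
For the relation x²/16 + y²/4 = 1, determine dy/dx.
Take d/dx of both sides. Since y is implicitly a function of x, the chain rule attaches a y' = dy/dx factor whenever we differentiate through y.

Set F(x, y) = (left side) − (right side), so the curve is F = 0. Differentiating each term of F:
  d/dx[x^2/16] = x/8
  d/dx[y^2/4] = y·y'/2
  d/dx[-1] = 0

Collecting, the y'-free part is the partial derivative in x and the y' coefficient is the partial derivative in y:
  ∂F/∂x = x/8
  ∂F/∂y = y/2

so d/dx[F(x, y(x))] = ∂F/∂x + (∂F/∂y)·y' = 0. Rearranging,
  dy/dx = -(∂F/∂x)/(∂F/∂y) = -(x/8)/(y/2) = -x/(4y)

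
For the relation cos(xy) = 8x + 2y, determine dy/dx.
Differentiate the relation implicitly: treat y = y(x) and apply the chain rule, so every y-derivative picks up a y' = dy/dx factor.

With everything moved to the left-hand side, differentiate term by term:
  d/dx[-8x] = -8
  d/dx[-2y] = -2·y'
  d/dx[cos(xy)] = -(x·y' + y)·sin(xy)

Separating the contributions that come from x directly and those that come through y:
  without y':      -y·sin(xy) - 8
  multiplying y':  -x·sin(xy) - 2

so (-y·sin(xy) - 8) + (-x·sin(xy) - 2)·y' = 0, and therefore
  dy/dx = -(-y·sin(xy) - 8)/(-x·sin(xy) - 2) = -(y·sin(xy) + 8)/(x·sin(xy) + 2)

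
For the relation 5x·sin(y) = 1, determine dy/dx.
Apply d/dx to both sides, remembering that y depends on x. Each occurrence of y therefore brings in a y' = dy/dx via the chain rule.

With F(x, y) equal to the left-hand side minus the right, differentiate F term by term:
  d/dx[5x·sin(y)] = 5x·y'·cos(y) + 5sin(y)
  d/dx[-1] = 0
Adding these up, d/dx[F] = 0 becomes
  (5sin(y)) + (5x·cos(y))·y' = 0,
so isolating y',
  dy/dx = -(5sin(y))/(5x·cos(y)) = -tan(y)/x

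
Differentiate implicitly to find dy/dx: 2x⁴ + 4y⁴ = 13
Take d/dx of both sides. Since y is implicitly a function of x, the chain rule attaches a y' = dy/dx factor whenever we differentiate through y.

Set F(x, y) = (left side) − (right side), so the curve is F = 0. Differentiating each term of F:
  d/dx[2x^4] = 8x^3
  d/dx[4y^4] = 16y^3·y'
  d/dx[-13] = 0

Collecting, the y'-free part is the partial derivative in x and the y' coefficient is the partial derivative in y:
  ∂F/∂x = 8x^3
  ∂F/∂y = 16y^3

so d/dx[F(x, y(x))] = ∂F/∂x + (∂F/∂y)·y' = 0. Rearranging,
  dy/dx = -(∂F/∂x)/(∂F/∂y) = -(8x^3)/(16y^3) = -x^3/(2y^3)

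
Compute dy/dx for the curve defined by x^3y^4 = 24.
Take d/dx of both sides. Since y is implicitly a function of x, the chain rule attaches a y' = dy/dx factor whenever we differentiate through y.

Set F(x, y) = (left side) − (right side), so the curve is F = 0. Differentiating each term of F:
  d/dx[x^3y^4] = 4x^3y^3·y' + 3x^2y^4
  d/dx[-24] = 0

Collecting, the y'-free part is the partial derivative in x and the y' coefficient is the partial derivative in y:
  ∂F/∂x = 3x^2y^4
  ∂F/∂y = 4x^3y^3

so d/dx[F(x, y(x))] = ∂F/∂x + (∂F/∂y)·y' = 0. Rearranging,
  dy/dx = -(∂F/∂x)/(∂F/∂y) = -(3x^2y^4)/(4x^3y^3) = -3y/(4x)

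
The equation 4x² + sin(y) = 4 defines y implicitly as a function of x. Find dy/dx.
Differentiate the relation implicitly: treat y = y(x) and apply the chain rule, so every y-derivative picks up a y' = dy/dx factor.

With everything moved to the left-hand side, differentiate term by term:
  d/dx[4x^2] = 8x
  d/dx[sin(y)] = y'·cos(y)
  d/dx[-4] = 0

Separating the contributions that come from x directly and those that come through y:
  without y':      8x
  multiplying y':  cos(y)

so (8x) + (cos(y))·y' = 0, and therefore
  dy/dx = -(8x)/(cos(y)) = -8x/cos(y)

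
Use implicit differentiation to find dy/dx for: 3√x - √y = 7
Differentiate the relation implicitly: treat y = y(x) and apply the chain rule, so every y-derivative picks up a y' = dy/dx factor.

With everything moved to the left-hand side, differentiate term by term:
  d/dx[3√(x)] = 3/(2√(x))
  d/dx[-√(y)] = -y'/(2√(y))
  d/dx[-7] = 0

Separating the contributions that come from x directly and those that come through y:
  without y':      3/(2√(x))
  multiplying y':  -1/(2√(y))

so (3/(2√(x))) + (-1/(2√(y)))·y' = 0, and therefore
  dy/dx = -(3/(2√(x)))/(-1/(2√(y))) = 3√(y)/√(x)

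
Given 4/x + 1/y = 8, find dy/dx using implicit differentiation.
Differentiate both sides with respect to x, treating y as y(x). By the chain rule, any term containing y contributes a factor of y' = dy/dx when we differentiate it.

Move every term to one side and write the relation as F(x, y) = 0. Term by term,
  d/dx[1/y] = -y'/y^2
  d/dx[4/x] = -4/x^2
  d/dx[-8] = 0

The pieces without y' make up ∂F/∂x and the coefficient of y' is ∂F/∂y:
  ∂F/∂x = -4/x^2,
  ∂F/∂y = -1/y^2.

Since d/dx[F] = ∂F/∂x + (∂F/∂y)·y' = 0, solve for y':
  (∂F/∂y)·y' = -∂F/∂x
  dy/dx = -(∂F/∂x)/(∂F/∂y) = -(-4/x^2)/(-1/y^2) = -4y^2/x^2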